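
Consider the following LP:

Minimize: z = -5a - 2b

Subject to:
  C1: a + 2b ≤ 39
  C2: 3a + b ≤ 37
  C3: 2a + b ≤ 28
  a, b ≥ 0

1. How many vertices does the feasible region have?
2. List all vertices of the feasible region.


1. 5
2. (0, 0), (12.33, 0), (9, 10), (5.667, 16.67), (0, 19.5)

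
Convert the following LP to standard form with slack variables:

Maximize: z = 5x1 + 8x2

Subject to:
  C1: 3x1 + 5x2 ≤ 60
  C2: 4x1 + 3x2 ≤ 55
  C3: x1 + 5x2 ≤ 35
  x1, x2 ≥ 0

max z = 5x1 + 8x2

s.t.
  3x1 + 5x2 + s1 = 60
  4x1 + 3x2 + s2 = 55
  x1 + 5x2 + s3 = 35
  x1, x2, s1, s2, s3 ≥ 0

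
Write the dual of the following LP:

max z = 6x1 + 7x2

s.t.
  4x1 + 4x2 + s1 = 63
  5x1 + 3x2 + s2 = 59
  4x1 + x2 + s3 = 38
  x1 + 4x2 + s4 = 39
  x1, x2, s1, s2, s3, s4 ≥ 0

Primal max cᵀx s.t. Ax ≤ b, x ≥ 0  →  Dual min bᵀy s.t. Aᵀy ≥ c, y ≥ 0.

Minimize: z = 63y1 + 59y2 + 38y3 + 39y4

Subject to:
  4y1 + 5y2 + 4y3 + y4 ≥ 6
  4y1 + 3y2 + y3 + 4y4 ≥ 7
  y1, y2, y3, y4 ≥ 0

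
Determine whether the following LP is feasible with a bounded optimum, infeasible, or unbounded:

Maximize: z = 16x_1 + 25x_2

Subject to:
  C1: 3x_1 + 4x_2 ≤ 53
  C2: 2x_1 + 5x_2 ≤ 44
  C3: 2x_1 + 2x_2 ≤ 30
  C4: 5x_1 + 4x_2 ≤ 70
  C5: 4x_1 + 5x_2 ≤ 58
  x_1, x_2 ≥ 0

Feasible with a bounded optimal solution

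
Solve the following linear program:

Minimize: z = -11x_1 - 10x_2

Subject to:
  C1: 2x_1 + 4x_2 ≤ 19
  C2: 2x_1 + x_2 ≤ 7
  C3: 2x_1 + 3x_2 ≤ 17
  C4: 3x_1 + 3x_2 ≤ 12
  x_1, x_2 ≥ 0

Evaluate the objective at each vertex of the feasible region:
  z(0, 0) = 0
  z(3.5, 0) = -38.5
  z(3, 1) = -43  ←
  z(0, 4) = -40
The minimum is at x_1 = 3, x_2 = 1.

x_1 = 3, x_2 = 1, z = -43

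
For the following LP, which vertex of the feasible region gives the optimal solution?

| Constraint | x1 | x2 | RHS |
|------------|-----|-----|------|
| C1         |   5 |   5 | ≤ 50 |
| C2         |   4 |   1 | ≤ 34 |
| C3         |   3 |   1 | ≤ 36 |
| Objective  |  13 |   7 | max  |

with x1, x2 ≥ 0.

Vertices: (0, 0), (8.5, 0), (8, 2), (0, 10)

Evaluate the objective at each vertex of the feasible region:
  z(0, 0) = 0
  z(8.5, 0) = 110.5
  z(8, 2) = 118  ←
  z(0, 10) = 70
The maximum is at x1 = 8, x2 = 2.

(8, 2)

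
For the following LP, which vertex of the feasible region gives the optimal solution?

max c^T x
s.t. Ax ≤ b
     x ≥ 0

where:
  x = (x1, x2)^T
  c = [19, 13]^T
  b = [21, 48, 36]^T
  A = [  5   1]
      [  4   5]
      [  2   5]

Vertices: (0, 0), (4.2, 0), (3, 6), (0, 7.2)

Evaluate the objective at each vertex of the feasible region:
  z(0, 0) = 0
  z(4.2, 0) = 79.8
  z(3, 6) = 135  ←
  z(0, 7.2) = 93.6
The maximum is at x1 = 3, x2 = 6.

(3, 6)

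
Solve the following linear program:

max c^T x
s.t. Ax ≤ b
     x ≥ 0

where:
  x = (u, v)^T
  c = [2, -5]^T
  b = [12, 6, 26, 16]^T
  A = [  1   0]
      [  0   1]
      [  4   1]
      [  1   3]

Evaluate the objective at each vertex of the feasible region:
  z(0, 0) = 0
  z(6.5, 0) = 13  ←
  z(5.636, 3.455) = -6
  z(0, 5.333) = -26.67
The maximum is at u = 6.5, v = 0.

u = 6.5, v = 0, z = 13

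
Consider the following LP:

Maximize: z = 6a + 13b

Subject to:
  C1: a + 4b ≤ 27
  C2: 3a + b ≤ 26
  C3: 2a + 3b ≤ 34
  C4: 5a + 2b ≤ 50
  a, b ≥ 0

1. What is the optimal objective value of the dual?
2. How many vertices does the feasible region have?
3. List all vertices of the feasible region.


1. 107
2. 4
3. (0, 0), (8.667, 0), (7, 5), (0, 6.75)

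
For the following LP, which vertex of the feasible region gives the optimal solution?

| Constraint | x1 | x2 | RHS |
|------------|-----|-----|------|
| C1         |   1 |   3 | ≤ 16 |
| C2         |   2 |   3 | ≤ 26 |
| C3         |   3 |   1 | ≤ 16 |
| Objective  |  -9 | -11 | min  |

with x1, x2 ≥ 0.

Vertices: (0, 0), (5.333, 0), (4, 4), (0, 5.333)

Evaluate the objective at each vertex of the feasible region:
  z(0, 0) = 0
  z(5.333, 0) = -48
  z(4, 4) = -80  ←
  z(0, 5.333) = -58.67
The minimum is at x1 = 4, x2 = 4.

(4, 4)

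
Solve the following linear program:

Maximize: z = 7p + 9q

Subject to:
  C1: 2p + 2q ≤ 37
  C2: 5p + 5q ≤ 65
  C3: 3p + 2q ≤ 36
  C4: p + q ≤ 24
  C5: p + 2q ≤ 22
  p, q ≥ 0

Evaluate the objective at each vertex of the feasible region:
  z(0, 0) = 0
  z(12, 0) = 84
  z(10, 3) = 97
  z(4, 9) = 109  ←
  z(0, 11) = 99
The maximum is at p = 4, q = 9.

p = 4, q = 9, z = 109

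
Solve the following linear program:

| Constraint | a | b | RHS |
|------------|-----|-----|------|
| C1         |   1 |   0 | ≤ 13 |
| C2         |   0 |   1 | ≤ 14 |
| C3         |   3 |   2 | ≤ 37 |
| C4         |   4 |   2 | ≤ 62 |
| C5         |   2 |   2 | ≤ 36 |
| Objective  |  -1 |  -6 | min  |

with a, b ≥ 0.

Evaluate the objective at each vertex of the feasible region:
  z(0, 0) = 0
  z(12.33, 0) = -12.33
  z(3, 14) = -87  ←
  z(0, 14) = -84
The minimum is at a = 3, b = 14.

a = 3, b = 14, z = -87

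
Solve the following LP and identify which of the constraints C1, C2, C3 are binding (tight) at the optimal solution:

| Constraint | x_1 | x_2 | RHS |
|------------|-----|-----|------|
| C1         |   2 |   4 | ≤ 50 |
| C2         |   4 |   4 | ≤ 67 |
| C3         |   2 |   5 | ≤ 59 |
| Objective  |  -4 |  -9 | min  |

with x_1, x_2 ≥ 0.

At x_1 = 7, x_2 = 9, compute slack b - a·x for each constraint:
  C1: 50 − 50 = 0  (binding)
  C2: 67 − 64 = 3  (slack)
  C3: 59 − 59 = 0  (binding)

Optimal: x_1 = 7, x_2 = 9
Binding: C1, C3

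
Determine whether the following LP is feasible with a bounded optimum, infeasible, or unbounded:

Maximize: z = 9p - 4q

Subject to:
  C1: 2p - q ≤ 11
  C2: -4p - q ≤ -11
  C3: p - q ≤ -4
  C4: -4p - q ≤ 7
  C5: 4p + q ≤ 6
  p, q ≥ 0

Infeasible (no feasible solution exists)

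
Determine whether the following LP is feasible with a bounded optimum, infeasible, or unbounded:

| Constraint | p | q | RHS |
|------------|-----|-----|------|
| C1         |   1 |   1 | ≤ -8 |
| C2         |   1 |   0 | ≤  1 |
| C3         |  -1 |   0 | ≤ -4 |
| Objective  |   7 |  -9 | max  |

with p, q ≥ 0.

Infeasible (no feasible solution exists)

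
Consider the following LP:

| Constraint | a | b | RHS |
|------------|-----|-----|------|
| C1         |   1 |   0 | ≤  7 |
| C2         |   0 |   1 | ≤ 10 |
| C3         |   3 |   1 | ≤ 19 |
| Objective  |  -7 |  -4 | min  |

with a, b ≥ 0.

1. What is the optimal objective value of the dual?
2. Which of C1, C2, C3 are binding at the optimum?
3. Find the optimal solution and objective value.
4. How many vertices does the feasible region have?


1. -61
2. C2, C3
3. a = 3, b = 10, z = -61
4. 4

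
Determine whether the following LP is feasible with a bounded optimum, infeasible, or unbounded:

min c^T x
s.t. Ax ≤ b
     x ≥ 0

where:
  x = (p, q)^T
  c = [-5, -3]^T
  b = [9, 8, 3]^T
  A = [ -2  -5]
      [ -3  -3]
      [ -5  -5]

Unbounded (objective can decrease without bound)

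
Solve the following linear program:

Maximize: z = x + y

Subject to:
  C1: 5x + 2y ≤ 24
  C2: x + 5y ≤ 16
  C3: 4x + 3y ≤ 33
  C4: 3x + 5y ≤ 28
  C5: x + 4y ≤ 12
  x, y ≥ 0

Evaluate the objective at each vertex of the feasible region:
  z(0, 0) = 0
  z(4.8, 0) = 4.8
  z(4, 2) = 6  ←
  z(0, 3) = 3
The maximum is at x = 4, y = 2.

x = 4, y = 2, z = 6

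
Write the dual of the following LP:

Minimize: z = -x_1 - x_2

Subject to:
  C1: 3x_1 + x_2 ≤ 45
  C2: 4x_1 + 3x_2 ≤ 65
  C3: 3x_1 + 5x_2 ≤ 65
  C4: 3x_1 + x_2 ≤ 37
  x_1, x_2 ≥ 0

Primal min cᵀx s.t. Ax ≤ b, x ≥ 0  →  Dual max −bᵀy s.t. Aᵀy ≥ −c, y ≥ 0.

Maximize: z = -45y1 - 65y2 - 65y3 - 37y4

Subject to:
  3y1 + 4y2 + 3y3 + 3y4 ≥ 1
  y1 + 3y2 + 5y3 + y4 ≥ 1
  y1, y2, y3, y4 ≥ 0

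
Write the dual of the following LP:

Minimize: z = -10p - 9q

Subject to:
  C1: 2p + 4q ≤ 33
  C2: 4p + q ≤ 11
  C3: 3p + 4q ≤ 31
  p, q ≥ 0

Primal min cᵀx s.t. Ax ≤ b, x ≥ 0  →  Dual max −bᵀy s.t. Aᵀy ≥ −c, y ≥ 0.

Maximize: z = -33y1 - 11y2 - 31y3

Subject to:
  2y1 + 4y2 + 3y3 ≥ 10
  4y1 + y2 + 4y3 ≥ 9
  y1, y2, y3 ≥ 0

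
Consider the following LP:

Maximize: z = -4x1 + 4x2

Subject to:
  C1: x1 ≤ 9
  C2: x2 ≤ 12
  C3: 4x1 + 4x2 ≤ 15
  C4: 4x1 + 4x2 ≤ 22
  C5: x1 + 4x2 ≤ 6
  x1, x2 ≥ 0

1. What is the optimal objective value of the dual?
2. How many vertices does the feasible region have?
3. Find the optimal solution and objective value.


1. 6
2. 4
3. x1 = 0, x2 = 1.5, z = 6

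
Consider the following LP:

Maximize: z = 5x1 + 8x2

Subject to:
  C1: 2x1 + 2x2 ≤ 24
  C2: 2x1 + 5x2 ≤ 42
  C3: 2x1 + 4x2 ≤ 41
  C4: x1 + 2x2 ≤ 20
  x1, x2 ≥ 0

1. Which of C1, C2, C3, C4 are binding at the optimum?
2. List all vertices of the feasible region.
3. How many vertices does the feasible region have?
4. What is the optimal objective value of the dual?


1. C1, C2
2. (0, 0), (12, 0), (6, 6), (0, 8.4)
3. 4
4. 78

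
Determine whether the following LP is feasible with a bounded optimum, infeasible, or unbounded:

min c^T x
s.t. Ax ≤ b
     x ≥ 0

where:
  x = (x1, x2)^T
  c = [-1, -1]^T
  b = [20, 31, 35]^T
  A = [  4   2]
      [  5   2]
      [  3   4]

Feasible with a bounded optimal solution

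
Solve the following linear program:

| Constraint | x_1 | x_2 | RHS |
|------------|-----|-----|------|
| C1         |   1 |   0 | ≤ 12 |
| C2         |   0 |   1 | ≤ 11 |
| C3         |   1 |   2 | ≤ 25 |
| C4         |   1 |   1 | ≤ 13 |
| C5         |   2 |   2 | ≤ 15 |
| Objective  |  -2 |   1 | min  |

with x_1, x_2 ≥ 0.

Evaluate the objective at each vertex of the feasible region:
  z(0, 0) = 0
  z(7.5, 0) = -15  ←
  z(0, 7.5) = 7.5
The minimum is at x_1 = 7.5, x_2 = 0.

x_1 = 7.5, x_2 = 0, z = -15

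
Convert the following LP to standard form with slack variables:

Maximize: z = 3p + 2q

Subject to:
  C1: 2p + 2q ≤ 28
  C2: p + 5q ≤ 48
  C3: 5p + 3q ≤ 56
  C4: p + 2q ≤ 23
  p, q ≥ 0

max z = 3p + 2q

s.t.
  2p + 2q + s1 = 28
  p + 5q + s2 = 48
  5p + 3q + s3 = 56
  p + 2q + s4 = 23
  p, q, s1, s2, s3, s4 ≥ 0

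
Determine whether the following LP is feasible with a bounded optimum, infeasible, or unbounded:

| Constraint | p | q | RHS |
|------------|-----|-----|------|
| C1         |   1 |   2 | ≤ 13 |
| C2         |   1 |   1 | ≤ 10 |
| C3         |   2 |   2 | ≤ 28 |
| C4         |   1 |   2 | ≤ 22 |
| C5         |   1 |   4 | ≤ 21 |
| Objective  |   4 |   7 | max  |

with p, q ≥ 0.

Feasible with a bounded optimal solution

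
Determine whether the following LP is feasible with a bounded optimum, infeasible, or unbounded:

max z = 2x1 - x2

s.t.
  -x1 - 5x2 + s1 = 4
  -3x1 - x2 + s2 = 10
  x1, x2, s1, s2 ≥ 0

Unbounded (objective can increase without bound)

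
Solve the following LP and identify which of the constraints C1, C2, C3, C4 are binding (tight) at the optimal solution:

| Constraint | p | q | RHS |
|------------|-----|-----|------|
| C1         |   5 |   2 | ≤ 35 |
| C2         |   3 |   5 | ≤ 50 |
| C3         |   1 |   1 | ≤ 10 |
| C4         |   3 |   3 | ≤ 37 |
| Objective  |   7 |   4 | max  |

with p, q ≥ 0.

At p = 5, q = 5, compute slack b - a·x for each constraint:
  C1: 35 − 35 = 0  (binding)
  C2: 50 − 40 = 10  (slack)
  C3: 10 − 10 = 0  (binding)
  C4: 37 − 30 = 7  (slack)

Optimal: p = 5, q = 5
Binding: C1, C3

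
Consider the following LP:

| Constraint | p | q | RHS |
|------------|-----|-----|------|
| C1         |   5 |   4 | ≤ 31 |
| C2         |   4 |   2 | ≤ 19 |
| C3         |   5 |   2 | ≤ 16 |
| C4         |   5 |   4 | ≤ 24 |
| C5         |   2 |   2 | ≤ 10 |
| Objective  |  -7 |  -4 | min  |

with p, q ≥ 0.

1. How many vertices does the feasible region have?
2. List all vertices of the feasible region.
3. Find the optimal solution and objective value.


1. 4
2. (0, 0), (3.2, 0), (2, 3), (0, 5)
3. p = 2, q = 3, z = -26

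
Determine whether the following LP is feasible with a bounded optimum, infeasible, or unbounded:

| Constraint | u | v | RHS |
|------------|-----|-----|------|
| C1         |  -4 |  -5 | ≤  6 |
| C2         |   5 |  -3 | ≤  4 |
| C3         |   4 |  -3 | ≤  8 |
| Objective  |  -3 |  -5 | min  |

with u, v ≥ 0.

Unbounded (objective can decrease without bound)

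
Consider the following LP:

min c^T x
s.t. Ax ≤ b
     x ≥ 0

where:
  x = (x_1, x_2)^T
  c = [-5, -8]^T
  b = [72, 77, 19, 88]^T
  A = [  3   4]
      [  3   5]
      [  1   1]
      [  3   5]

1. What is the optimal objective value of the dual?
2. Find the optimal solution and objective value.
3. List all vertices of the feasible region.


1. -125
2. x_1 = 9, x_2 = 10, z = -125
3. (0, 0), (19, 0), (9, 10), (0, 15.4)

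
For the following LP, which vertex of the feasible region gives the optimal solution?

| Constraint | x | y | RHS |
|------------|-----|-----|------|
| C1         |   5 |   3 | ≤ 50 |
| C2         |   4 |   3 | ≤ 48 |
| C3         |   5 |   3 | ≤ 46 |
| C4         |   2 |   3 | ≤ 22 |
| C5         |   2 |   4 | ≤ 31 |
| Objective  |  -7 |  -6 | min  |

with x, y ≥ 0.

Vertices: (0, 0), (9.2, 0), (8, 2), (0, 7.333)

Evaluate the objective at each vertex of the feasible region:
  z(0, 0) = 0
  z(9.2, 0) = -64.4
  z(8, 2) = -68  ←
  z(0, 7.333) = -44
The minimum is at x = 8, y = 2.

(8, 2)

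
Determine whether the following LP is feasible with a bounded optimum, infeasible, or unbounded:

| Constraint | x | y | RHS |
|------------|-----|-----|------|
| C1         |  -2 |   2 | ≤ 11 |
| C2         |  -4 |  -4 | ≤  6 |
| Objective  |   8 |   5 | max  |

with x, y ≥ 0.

Unbounded (objective can increase without bound)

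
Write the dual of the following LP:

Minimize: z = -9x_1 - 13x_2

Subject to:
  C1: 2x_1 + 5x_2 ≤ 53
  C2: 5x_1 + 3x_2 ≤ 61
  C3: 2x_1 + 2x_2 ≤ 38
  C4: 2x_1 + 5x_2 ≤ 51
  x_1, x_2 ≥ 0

Primal min cᵀx s.t. Ax ≤ b, x ≥ 0  →  Dual max −bᵀy s.t. Aᵀy ≥ −c, y ≥ 0.

Maximize: z = -53y1 - 61y2 - 38y3 - 51y4

Subject to:
  2y1 + 5y2 + 2y3 + 2y4 ≥ 9
  5y1 + 3y2 + 2y3 + 5y4 ≥ 13
  y1, y2, y3, y4 ≥ 0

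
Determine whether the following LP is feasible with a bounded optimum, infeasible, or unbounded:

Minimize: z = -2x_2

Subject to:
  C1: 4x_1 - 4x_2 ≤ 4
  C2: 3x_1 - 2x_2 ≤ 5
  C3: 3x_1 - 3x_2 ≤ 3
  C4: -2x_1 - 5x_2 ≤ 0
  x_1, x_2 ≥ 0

Unbounded (objective can decrease without bound)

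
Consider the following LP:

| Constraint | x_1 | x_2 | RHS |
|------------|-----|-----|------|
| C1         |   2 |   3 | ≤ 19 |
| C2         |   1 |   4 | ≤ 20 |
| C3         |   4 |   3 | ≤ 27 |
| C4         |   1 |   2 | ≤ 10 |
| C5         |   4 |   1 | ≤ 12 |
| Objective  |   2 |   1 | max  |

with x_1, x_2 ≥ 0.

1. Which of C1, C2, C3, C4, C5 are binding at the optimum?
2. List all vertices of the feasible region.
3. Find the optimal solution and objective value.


1. C4, C5
2. (0, 0), (3, 0), (2, 4), (0, 5)
3. x_1 = 2, x_2 = 4, z = 8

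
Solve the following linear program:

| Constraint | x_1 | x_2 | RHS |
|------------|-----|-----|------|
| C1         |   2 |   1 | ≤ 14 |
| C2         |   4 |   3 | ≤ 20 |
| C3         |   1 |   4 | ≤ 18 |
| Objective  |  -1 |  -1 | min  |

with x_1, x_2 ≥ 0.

Evaluate the objective at each vertex of the feasible region:
  z(0, 0) = 0
  z(5, 0) = -5
  z(2, 4) = -6  ←
  z(0, 4.5) = -4.5
The minimum is at x_1 = 2, x_2 = 4.

x_1 = 2, x_2 = 4, z = -6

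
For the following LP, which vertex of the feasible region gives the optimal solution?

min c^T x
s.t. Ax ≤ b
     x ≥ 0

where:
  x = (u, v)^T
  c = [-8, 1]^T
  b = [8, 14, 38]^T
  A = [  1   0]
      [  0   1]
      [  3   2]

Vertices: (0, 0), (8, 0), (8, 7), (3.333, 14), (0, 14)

Evaluate the objective at each vertex of the feasible region:
  z(0, 0) = 0
  z(8, 0) = -64  ←
  z(8, 7) = -57
  z(3.333, 14) = -12.67
  z(0, 14) = 14
The minimum is at u = 8, v = 0.

(8, 0)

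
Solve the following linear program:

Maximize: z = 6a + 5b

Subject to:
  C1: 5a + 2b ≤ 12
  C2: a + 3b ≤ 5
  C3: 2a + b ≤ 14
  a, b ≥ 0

Evaluate the objective at each vertex of the feasible region:
  z(0, 0) = 0
  z(2.4, 0) = 14.4
  z(2, 1) = 17  ←
  z(0, 1.667) = 8.333
The maximum is at a = 2, b = 1.

a = 2, b = 1, z = 17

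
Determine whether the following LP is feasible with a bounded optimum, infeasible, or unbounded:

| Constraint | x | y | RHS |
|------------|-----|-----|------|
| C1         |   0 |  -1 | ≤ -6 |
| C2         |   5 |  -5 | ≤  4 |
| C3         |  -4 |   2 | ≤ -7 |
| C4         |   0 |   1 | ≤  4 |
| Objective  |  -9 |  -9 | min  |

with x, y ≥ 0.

Infeasible (no feasible solution exists)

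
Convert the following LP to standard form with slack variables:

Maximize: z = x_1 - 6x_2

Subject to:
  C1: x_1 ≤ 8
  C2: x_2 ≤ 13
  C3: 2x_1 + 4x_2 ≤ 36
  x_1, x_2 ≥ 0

max z = x_1 - 6x_2

s.t.
  x_1 + s1 = 8
  x_2 + s2 = 13
  2x_1 + 4x_2 + s3 = 36
  x_1, x_2, s1, s2, s3 ≥ 0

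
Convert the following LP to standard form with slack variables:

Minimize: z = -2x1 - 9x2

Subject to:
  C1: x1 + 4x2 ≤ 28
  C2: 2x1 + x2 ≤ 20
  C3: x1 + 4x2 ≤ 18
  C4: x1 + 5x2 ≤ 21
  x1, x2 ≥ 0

min z = -2x1 - 9x2

s.t.
  x1 + 4x2 + s1 = 28
  2x1 + x2 + s2 = 20
  x1 + 4x2 + s3 = 18
  x1 + 5x2 + s4 = 21
  x1, x2, s1, s2, s3, s4 ≥ 0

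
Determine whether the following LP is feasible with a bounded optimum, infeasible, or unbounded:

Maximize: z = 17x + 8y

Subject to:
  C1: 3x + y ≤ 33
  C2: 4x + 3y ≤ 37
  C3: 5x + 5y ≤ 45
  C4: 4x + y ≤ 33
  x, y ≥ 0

Feasible with a bounded optimal solution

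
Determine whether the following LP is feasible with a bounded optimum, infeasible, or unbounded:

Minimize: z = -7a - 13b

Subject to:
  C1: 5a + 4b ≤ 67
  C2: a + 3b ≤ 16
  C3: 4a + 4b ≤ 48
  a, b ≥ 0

Feasible with a bounded optimal solution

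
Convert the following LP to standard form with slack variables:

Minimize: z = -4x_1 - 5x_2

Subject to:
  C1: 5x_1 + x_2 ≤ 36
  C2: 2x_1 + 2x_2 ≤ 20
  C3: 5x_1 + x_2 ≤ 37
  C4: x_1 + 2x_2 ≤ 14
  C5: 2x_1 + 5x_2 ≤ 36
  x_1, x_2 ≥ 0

min z = -4x_1 - 5x_2

s.t.
  5x_1 + x_2 + s1 = 36
  2x_1 + 2x_2 + s2 = 20
  5x_1 + x_2 + s3 = 37
  x_1 + 2x_2 + s4 = 14
  2x_1 + 5x_2 + s5 = 36
  x_1, x_2, s1, s2, s3, s4, s5 ≥ 0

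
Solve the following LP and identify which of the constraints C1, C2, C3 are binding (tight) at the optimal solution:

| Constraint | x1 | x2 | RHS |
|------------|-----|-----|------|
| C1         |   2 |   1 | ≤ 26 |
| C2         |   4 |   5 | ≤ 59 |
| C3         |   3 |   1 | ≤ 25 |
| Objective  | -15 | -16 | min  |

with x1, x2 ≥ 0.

At x1 = 6, x2 = 7, compute slack b - a·x for each constraint:
  C1: 26 − 19 = 7  (slack)
  C2: 59 − 59 = 0  (binding)
  C3: 25 − 25 = 0  (binding)

Optimal: x1 = 6, x2 = 7
Binding: C2, C3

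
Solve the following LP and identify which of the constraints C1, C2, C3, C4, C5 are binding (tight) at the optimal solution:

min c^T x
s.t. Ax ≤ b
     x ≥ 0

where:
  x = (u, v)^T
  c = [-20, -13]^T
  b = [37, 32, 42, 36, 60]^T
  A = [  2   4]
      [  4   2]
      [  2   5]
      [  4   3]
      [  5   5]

At u = 6, v = 4, compute slack b - a·x for each constraint:
  C1: 37 − 28 = 9  (slack)
  C2: 32 − 32 = 0  (binding)
  C3: 42 − 32 = 10  (slack)
  C4: 36 − 36 = 0  (binding)
  C5: 60 − 50 = 10  (slack)

Optimal: u = 6, v = 4
Binding: C2, C4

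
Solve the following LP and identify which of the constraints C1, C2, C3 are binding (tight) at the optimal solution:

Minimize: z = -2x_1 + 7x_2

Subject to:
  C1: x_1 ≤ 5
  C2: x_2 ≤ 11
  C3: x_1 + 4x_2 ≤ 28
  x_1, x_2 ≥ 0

At x_1 = 5, x_2 = 0, compute slack b - a·x for each constraint:
  C1: 5 − 5 = 0  (binding)
  C2: 11 − 0 = 11  (slack)
  C3: 28 − 5 = 23  (slack)

Optimal: x_1 = 5, x_2 = 0
Binding: C1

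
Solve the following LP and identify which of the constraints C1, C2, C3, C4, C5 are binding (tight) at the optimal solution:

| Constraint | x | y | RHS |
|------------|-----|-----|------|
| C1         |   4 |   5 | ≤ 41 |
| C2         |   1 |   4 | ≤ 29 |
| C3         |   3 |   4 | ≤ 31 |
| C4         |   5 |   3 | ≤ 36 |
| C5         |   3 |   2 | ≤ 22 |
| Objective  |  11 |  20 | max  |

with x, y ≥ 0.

At x = 1, y = 7, compute slack b - a·x for each constraint:
  C1: 41 − 39 = 2  (slack)
  C2: 29 − 29 = 0  (binding)
  C3: 31 − 31 = 0  (binding)
  C4: 36 − 26 = 10  (slack)
  C5: 22 − 17 = 5  (slack)

Optimal: x = 1, y = 7
Binding: C2, C3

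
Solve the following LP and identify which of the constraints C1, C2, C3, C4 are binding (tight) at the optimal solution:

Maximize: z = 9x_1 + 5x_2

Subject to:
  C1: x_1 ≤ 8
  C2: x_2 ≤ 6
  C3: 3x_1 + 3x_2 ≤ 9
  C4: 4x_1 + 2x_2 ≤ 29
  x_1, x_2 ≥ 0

At x_1 = 3, x_2 = 0, compute slack b - a·x for each constraint:
  C1: 8 − 3 = 5  (slack)
  C2: 6 − 0 = 6  (slack)
  C3: 9 − 9 = 0  (binding)
  C4: 29 − 12 = 17  (slack)

Optimal: x_1 = 3, x_2 = 0
Binding: C3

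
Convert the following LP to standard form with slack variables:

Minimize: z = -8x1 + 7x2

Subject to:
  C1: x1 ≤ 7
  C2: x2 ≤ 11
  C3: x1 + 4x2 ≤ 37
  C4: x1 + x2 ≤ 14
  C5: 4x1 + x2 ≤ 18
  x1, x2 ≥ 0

min z = -8x1 + 7x2

s.t.
  x1 + s1 = 7
  x2 + s2 = 11
  x1 + 4x2 + s3 = 37
  x1 + x2 + s4 = 14
  4x1 + x2 + s5 = 18
  x1, x2, s1, s2, s3, s4, s5 ≥ 0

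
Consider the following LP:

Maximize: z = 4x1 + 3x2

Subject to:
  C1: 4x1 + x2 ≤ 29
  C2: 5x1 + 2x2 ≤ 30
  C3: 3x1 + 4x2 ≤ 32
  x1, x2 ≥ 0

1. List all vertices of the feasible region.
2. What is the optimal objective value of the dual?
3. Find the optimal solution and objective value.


1. (0, 0), (6, 0), (4, 5), (0, 8)
2. 31
3. x1 = 4, x2 = 5, z = 31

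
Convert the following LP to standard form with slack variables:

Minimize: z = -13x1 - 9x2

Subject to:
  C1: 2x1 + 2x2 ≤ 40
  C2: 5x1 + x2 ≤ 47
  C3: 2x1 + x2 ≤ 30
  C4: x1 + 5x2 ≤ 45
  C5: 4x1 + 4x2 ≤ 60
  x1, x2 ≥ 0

min z = -13x1 - 9x2

s.t.
  2x1 + 2x2 + s1 = 40
  5x1 + x2 + s2 = 47
  2x1 + x2 + s3 = 30
  x1 + 5x2 + s4 = 45
  4x1 + 4x2 + s5 = 60
  x1, x2, s1, s2, s3, s4, s5 ≥ 0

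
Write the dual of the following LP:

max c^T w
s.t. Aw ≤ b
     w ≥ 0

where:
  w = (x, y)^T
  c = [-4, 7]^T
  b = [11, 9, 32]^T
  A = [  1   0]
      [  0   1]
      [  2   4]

Primal max cᵀx s.t. Ax ≤ b, x ≥ 0  →  Dual min bᵀy s.t. Aᵀy ≥ c, y ≥ 0.

Minimize: z = 11y1 + 9y2 + 32y3

Subject to:
  y1 + 2y3 ≥ -4
  y2 + 4y3 ≥ 7
  y1, y2, y3 ≥ 0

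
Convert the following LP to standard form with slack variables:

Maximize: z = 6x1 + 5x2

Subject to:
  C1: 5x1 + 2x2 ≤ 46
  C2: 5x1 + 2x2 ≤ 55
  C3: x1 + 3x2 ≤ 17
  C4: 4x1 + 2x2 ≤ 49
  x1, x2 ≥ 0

max z = 6x1 + 5x2

s.t.
  5x1 + 2x2 + s1 = 46
  5x1 + 2x2 + s2 = 55
  x1 + 3x2 + s3 = 17
  4x1 + 2x2 + s4 = 49
  x1, x2, s1, s2, s3, s4 ≥ 0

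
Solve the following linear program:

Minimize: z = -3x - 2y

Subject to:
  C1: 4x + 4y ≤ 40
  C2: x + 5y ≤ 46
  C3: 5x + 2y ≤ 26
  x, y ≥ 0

Evaluate the objective at each vertex of the feasible region:
  z(0, 0) = 0
  z(5.2, 0) = -15.6
  z(2, 8) = -22  ←
  z(1, 9) = -21
  z(0, 9.2) = -18.4
The minimum is at x = 2, y = 8.

x = 2, y = 8, z = -22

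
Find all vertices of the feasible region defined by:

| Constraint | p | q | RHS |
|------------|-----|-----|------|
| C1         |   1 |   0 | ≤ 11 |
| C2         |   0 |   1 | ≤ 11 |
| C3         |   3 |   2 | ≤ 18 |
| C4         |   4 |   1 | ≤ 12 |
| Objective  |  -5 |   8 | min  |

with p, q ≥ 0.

(0, 0), (3, 0), (1.2, 7.2), (0, 9)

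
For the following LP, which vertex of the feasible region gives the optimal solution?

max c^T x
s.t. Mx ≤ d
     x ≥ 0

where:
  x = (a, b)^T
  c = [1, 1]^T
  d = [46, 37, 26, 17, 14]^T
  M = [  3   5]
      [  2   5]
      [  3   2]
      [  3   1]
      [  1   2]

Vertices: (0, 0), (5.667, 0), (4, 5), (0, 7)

Evaluate the objective at each vertex of the feasible region:
  z(0, 0) = 0
  z(5.667, 0) = 5.667
  z(4, 5) = 9  ←
  z(0, 7) = 7
The maximum is at a = 4, b = 5.

(4, 5)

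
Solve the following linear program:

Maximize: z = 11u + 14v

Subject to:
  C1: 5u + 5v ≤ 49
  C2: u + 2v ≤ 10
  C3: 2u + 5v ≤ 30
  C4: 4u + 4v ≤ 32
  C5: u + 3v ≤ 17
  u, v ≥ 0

Evaluate the objective at each vertex of the feasible region:
  z(0, 0) = 0
  z(8, 0) = 88
  z(6, 2) = 94  ←
  z(0, 5) = 70
The maximum is at u = 6, v = 2.

u = 6, v = 2, z = 94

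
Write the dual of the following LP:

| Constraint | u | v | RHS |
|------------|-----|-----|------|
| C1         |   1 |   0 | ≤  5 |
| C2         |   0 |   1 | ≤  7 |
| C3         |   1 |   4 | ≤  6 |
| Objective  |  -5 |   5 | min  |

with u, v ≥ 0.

Primal min cᵀx s.t. Ax ≤ b, x ≥ 0  →  Dual max −bᵀy s.t. Aᵀy ≥ −c, y ≥ 0.

Maximize: z = -5y1 - 7y2 - 6y3

Subject to:
  y1 + y3 ≥ 5
  y2 + 4y3 ≥ -5
  y1, y2, y3 ≥ 0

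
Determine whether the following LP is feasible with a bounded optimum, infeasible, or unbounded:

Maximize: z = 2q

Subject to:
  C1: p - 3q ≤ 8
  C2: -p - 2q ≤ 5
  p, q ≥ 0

Unbounded (objective can increase without bound)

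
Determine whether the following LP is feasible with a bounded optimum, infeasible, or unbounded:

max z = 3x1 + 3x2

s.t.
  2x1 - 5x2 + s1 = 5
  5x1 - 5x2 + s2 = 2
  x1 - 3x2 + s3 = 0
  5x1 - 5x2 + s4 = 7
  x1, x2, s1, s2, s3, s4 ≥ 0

Unbounded (objective can increase without bound)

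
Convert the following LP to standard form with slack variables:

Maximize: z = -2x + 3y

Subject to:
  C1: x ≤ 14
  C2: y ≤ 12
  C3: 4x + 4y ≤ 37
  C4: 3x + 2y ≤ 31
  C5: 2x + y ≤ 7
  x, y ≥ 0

max z = -2x + 3y

s.t.
  x + s1 = 14
  y + s2 = 12
  4x + 4y + s3 = 37
  3x + 2y + s4 = 31
  2x + y + s5 = 7
  x, y, s1, s2, s3, s4, s5 ≥ 0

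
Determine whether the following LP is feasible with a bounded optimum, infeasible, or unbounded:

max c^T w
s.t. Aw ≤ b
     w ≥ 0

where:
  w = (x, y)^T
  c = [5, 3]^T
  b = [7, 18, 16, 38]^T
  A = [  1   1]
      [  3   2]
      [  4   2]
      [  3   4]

Feasible with a bounded optimal solution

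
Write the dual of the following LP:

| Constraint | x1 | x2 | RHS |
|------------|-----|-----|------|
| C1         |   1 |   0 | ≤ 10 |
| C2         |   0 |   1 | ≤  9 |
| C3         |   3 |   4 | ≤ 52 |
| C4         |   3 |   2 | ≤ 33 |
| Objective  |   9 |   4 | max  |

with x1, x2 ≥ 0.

Primal max cᵀx s.t. Ax ≤ b, x ≥ 0  →  Dual min bᵀy s.t. Aᵀy ≥ c, y ≥ 0.

Minimize: z = 10y1 + 9y2 + 52y3 + 33y4

Subject to:
  y1 + 3y3 + 3y4 ≥ 9
  y2 + 4y3 + 2y4 ≥ 4
  y1, y2, y3, y4 ≥ 0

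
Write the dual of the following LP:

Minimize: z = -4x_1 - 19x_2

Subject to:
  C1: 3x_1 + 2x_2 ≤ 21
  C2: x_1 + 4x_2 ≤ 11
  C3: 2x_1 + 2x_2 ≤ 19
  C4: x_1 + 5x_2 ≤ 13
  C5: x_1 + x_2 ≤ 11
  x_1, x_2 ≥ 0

Primal min cᵀx s.t. Ax ≤ b, x ≥ 0  →  Dual max −bᵀy s.t. Aᵀy ≥ −c, y ≥ 0.

Maximize: z = -21y1 - 11y2 - 19y3 - 13y4 - 11y5

Subject to:
  3y1 + y2 + 2y3 + y4 + y5 ≥ 4
  2y1 + 4y2 + 2y3 + 5y4 + y5 ≥ 19
  y1, y2, y3, y4, y5 ≥ 0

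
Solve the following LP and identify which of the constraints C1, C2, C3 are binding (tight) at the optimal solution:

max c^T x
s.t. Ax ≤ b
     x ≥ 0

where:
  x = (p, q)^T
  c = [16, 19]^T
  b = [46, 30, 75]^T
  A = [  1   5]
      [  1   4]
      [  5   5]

At p = 10, q = 5, compute slack b - a·x for each constraint:
  C1: 46 − 35 = 11  (slack)
  C2: 30 − 30 = 0  (binding)
  C3: 75 − 75 = 0  (binding)

Optimal: p = 10, q = 5
Binding: C2, C3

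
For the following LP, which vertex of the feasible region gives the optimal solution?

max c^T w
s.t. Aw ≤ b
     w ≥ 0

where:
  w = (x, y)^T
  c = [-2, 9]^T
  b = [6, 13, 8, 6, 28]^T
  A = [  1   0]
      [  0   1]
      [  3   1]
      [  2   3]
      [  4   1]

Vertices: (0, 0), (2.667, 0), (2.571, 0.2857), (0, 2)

Evaluate the objective at each vertex of the feasible region:
  z(0, 0) = 0
  z(2.667, 0) = -5.333
  z(2.571, 0.2857) = -2.571
  z(0, 2) = 18  ←
The maximum is at x = 0, y = 2.

(0, 2)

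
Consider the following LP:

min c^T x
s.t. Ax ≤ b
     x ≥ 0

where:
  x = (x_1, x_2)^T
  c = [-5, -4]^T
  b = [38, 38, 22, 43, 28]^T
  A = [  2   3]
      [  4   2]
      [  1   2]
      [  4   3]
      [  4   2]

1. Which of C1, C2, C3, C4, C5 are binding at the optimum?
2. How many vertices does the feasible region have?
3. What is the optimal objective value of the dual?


1. C3, C5
2. 4
3. -50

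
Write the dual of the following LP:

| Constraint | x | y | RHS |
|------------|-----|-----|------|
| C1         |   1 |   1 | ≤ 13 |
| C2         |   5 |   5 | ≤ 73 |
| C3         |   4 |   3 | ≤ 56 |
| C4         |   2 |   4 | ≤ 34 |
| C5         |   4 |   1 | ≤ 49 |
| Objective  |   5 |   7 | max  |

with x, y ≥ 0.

Primal max cᵀx s.t. Ax ≤ b, x ≥ 0  →  Dual min bᵀy s.t. Aᵀy ≥ c, y ≥ 0.

Minimize: z = 13y1 + 73y2 + 56y3 + 34y4 + 49y5

Subject to:
  y1 + 5y2 + 4y3 + 2y4 + 4y5 ≥ 5
  y1 + 5y2 + 3y3 + 4y4 + y5 ≥ 7
  y1, y2, y3, y4, y5 ≥ 0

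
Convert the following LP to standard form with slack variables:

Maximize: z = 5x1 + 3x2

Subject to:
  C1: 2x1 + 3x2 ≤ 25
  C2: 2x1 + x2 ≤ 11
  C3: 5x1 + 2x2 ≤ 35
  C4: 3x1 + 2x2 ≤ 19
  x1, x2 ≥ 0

max z = 5x1 + 3x2

s.t.
  2x1 + 3x2 + s1 = 25
  2x1 + x2 + s2 = 11
  5x1 + 2x2 + s3 = 35
  3x1 + 2x2 + s4 = 19
  x1, x2, s1, s2, s3, s4 ≥ 0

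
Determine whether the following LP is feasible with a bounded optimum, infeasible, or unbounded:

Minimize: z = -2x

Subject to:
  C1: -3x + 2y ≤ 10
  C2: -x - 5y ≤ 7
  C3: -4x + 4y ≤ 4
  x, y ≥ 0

Unbounded (objective can decrease without bound)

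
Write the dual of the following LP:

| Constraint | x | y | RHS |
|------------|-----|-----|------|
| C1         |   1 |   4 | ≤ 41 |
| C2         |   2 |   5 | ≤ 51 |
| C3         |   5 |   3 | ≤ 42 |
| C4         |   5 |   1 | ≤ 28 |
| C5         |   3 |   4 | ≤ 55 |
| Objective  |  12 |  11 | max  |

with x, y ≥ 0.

Primal max cᵀx s.t. Ax ≤ b, x ≥ 0  →  Dual min bᵀy s.t. Aᵀy ≥ c, y ≥ 0.

Minimize: z = 41y1 + 51y2 + 42y3 + 28y4 + 55y5

Subject to:
  y1 + 2y2 + 5y3 + 5y4 + 3y5 ≥ 12
  4y1 + 5y2 + 3y3 + y4 + 4y5 ≥ 11
  y1, y2, y3, y4, y5 ≥ 0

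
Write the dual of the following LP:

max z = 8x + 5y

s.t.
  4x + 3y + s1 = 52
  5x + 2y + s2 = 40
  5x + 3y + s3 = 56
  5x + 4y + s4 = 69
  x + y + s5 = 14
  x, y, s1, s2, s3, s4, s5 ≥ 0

Primal max cᵀx s.t. Ax ≤ b, x ≥ 0  →  Dual min bᵀy s.t. Aᵀy ≥ c, y ≥ 0.

Minimize: z = 52y1 + 40y2 + 56y3 + 69y4 + 14y5

Subject to:
  4y1 + 5y2 + 5y3 + 5y4 + y5 ≥ 8
  3y1 + 2y2 + 3y3 + 4y4 + y5 ≥ 5
  y1, y2, y3, y4, y5 ≥ 0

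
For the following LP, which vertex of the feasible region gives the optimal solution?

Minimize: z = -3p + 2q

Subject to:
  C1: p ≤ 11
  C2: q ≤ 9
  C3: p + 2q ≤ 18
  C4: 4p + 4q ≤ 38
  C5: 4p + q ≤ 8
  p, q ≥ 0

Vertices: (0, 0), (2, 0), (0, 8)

Evaluate the objective at each vertex of the feasible region:
  z(0, 0) = 0
  z(2, 0) = -6  ←
  z(0, 8) = 16
The minimum is at p = 2, q = 0.

(2, 0)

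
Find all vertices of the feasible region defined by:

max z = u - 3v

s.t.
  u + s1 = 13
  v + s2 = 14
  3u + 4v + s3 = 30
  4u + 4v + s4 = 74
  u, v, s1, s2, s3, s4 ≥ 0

(0, 0), (10, 0), (0, 7.5)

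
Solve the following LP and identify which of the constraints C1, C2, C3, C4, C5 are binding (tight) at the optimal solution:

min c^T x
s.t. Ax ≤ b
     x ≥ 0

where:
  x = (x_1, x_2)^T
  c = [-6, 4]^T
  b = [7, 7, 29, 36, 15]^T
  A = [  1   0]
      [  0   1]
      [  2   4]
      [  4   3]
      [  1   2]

At x_1 = 7, x_2 = 0, compute slack b - a·x for each constraint:
  C1: 7 − 7 = 0  (binding)
  C2: 7 − 0 = 7  (slack)
  C3: 29 − 14 = 15  (slack)
  C4: 36 − 28 = 8  (slack)
  C5: 15 − 7 = 8  (slack)

Optimal: x_1 = 7, x_2 = 0
Binding: C1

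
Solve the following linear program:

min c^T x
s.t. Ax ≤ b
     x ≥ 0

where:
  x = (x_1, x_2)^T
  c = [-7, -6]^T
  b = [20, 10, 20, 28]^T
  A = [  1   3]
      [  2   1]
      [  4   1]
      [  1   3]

Evaluate the objective at each vertex of the feasible region:
  z(0, 0) = 0
  z(5, 0) = -35
  z(2, 6) = -50  ←
  z(0, 6.667) = -40
The minimum is at x_1 = 2, x_2 = 6.

x_1 = 2, x_2 = 6, z = -50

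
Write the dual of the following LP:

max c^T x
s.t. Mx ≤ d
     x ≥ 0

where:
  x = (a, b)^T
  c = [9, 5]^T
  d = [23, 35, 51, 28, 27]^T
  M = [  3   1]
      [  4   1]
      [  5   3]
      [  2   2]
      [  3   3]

Primal max cᵀx s.t. Ax ≤ b, x ≥ 0  →  Dual min bᵀy s.t. Aᵀy ≥ c, y ≥ 0.

Minimize: z = 23y1 + 35y2 + 51y3 + 28y4 + 27y5

Subject to:
  3y1 + 4y2 + 5y3 + 2y4 + 3y5 ≥ 9
  y1 + y2 + 3y3 + 2y4 + 3y5 ≥ 5
  y1, y2, y3, y4, y5 ≥ 0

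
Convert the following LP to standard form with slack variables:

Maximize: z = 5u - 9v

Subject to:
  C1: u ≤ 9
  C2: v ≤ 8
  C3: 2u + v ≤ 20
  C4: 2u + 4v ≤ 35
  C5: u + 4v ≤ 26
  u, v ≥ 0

max z = 5u - 9v

s.t.
  u + s1 = 9
  v + s2 = 8
  2u + v + s3 = 20
  2u + 4v + s4 = 35
  u + 4v + s5 = 26
  u, v, s1, s2, s3, s4, s5 ≥ 0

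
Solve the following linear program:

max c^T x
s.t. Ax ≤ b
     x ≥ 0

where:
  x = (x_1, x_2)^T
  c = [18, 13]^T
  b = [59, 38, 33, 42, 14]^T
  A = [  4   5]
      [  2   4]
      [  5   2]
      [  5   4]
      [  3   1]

Evaluate the objective at each vertex of the feasible region:
  z(0, 0) = 0
  z(4.667, 0) = 84
  z(2, 8) = 140  ←
  z(1.333, 8.833) = 138.8
  z(0, 9.5) = 123.5
The maximum is at x_1 = 2, x_2 = 8.

x_1 = 2, x_2 = 8, z = 140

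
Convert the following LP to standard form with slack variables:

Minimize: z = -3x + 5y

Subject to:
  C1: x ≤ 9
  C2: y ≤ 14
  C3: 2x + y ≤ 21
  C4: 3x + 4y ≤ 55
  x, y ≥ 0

min z = -3x + 5y

s.t.
  x + s1 = 9
  y + s2 = 14
  2x + y + s3 = 21
  3x + 4y + s4 = 55
  x, y, s1, s2, s3, s4 ≥ 0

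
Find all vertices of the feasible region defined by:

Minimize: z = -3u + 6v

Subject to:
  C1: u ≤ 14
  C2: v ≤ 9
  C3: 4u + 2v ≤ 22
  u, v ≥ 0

(0, 0), (5.5, 0), (1, 9), (0, 9)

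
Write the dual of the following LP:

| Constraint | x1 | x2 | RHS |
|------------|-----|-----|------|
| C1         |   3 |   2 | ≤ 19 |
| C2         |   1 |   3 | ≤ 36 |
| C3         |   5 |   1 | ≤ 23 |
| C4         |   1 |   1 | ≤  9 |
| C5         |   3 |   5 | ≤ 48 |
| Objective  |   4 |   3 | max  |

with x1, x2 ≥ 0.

Primal max cᵀx s.t. Ax ≤ b, x ≥ 0  →  Dual min bᵀy s.t. Aᵀy ≥ c, y ≥ 0.

Minimize: z = 19y1 + 36y2 + 23y3 + 9y4 + 48y5

Subject to:
  3y1 + y2 + 5y3 + y4 + 3y5 ≥ 4
  2y1 + 3y2 + y3 + y4 + 5y5 ≥ 3
  y1, y2, y3, y4, y5 ≥ 0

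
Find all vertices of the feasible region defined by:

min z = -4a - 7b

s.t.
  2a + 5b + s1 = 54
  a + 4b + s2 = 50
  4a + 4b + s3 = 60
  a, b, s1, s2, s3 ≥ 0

(0, 0), (15, 0), (7, 8), (0, 10.8)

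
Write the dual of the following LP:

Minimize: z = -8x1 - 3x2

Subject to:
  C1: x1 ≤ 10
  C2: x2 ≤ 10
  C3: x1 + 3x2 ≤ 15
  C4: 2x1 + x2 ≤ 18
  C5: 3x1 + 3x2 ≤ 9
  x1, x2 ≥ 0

Primal min cᵀx s.t. Ax ≤ b, x ≥ 0  →  Dual max −bᵀy s.t. Aᵀy ≥ −c, y ≥ 0.

Maximize: z = -10y1 - 10y2 - 15y3 - 18y4 - 9y5

Subject to:
  y1 + y3 + 2y4 + 3y5 ≥ 8
  y2 + 3y3 + y4 + 3y5 ≥ 3
  y1, y2, y3, y4, y5 ≥ 0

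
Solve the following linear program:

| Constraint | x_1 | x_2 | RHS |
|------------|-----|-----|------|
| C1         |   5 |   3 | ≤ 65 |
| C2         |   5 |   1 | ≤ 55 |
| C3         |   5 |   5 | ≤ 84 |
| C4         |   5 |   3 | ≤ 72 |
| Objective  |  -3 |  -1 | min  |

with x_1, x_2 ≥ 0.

Evaluate the objective at each vertex of the feasible region:
  z(0, 0) = 0
  z(11, 0) = -33
  z(10, 5) = -35  ←
  z(7.3, 9.5) = -31.4
  z(0, 16.8) = -16.8
The minimum is at x_1 = 10, x_2 = 5.

x_1 = 10, x_2 = 5, z = -35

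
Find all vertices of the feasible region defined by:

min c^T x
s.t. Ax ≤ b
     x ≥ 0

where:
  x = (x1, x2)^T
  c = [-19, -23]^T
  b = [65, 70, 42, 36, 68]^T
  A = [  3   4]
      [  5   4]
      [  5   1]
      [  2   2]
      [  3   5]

(0, 0), (8.4, 0), (6.533, 9.333), (6, 10), (0, 13.6)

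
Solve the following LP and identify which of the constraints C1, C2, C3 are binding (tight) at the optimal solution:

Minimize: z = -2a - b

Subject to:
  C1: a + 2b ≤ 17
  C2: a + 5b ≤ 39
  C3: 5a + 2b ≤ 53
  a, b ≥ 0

At a = 9, b = 4, compute slack b - a·x for each constraint:
  C1: 17 − 17 = 0  (binding)
  C2: 39 − 29 = 10  (slack)
  C3: 53 − 53 = 0  (binding)

Optimal: a = 9, b = 4
Binding: C1, C3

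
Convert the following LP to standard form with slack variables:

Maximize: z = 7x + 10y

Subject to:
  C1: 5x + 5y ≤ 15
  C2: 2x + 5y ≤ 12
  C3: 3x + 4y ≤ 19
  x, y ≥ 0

max z = 7x + 10y

s.t.
  5x + 5y + s1 = 15
  2x + 5y + s2 = 12
  3x + 4y + s3 = 19
  x, y, s1, s2, s3 ≥ 0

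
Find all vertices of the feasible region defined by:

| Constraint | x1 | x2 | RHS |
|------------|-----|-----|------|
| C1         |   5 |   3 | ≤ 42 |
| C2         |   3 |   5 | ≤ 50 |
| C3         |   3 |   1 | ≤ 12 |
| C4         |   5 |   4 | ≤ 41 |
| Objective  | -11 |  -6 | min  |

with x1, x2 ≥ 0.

(0, 0), (4, 0), (1, 9), (0.3846, 9.769), (0, 10)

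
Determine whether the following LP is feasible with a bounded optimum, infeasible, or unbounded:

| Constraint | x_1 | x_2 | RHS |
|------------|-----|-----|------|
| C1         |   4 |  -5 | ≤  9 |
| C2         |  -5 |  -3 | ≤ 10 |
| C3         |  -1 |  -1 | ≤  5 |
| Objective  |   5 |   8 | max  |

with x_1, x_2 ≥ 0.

Unbounded (objective can increase without bound)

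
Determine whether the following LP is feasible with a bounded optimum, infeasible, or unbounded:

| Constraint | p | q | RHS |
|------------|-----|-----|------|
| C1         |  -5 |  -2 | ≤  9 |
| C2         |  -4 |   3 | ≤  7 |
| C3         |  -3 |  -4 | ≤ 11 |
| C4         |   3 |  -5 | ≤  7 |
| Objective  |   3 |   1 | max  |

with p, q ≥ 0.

Unbounded (objective can increase without bound)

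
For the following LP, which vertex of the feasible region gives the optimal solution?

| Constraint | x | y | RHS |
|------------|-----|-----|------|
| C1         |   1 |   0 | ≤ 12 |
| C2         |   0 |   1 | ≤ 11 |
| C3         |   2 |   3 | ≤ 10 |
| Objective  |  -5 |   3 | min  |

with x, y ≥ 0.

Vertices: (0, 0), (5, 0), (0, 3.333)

Evaluate the objective at each vertex of the feasible region:
  z(0, 0) = 0
  z(5, 0) = -25  ←
  z(0, 3.333) = 10
The minimum is at x = 5, y = 0.

(5, 0)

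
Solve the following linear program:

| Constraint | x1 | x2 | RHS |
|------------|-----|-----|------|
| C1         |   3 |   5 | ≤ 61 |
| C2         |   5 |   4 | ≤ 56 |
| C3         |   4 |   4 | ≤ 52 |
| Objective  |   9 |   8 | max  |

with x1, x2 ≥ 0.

Evaluate the objective at each vertex of the feasible region:
  z(0, 0) = 0
  z(11.2, 0) = 100.8
  z(4, 9) = 108  ←
  z(2, 11) = 106
  z(0, 12.2) = 97.6
The maximum is at x1 = 4, x2 = 9.

x1 = 4, x2 = 9, z = 108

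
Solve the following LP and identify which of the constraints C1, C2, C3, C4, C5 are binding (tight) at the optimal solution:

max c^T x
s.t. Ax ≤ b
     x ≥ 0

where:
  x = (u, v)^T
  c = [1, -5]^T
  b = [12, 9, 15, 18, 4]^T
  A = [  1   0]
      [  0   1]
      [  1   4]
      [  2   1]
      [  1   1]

At u = 4, v = 0, compute slack b - a·x for each constraint:
  C1: 12 − 4 = 8  (slack)
  C2: 9 − 0 = 9  (slack)
  C3: 15 − 4 = 11  (slack)
  C4: 18 − 8 = 10  (slack)
  C5: 4 − 4 = 0  (binding)

Optimal: u = 4, v = 0
Binding: C5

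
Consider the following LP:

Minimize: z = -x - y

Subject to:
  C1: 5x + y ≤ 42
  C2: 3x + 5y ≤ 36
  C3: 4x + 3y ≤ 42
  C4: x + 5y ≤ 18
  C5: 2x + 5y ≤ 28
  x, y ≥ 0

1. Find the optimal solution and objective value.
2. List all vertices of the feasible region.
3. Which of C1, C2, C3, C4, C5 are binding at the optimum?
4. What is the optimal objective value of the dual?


1. x = 8, y = 2, z = -10
2. (0, 0), (8.4, 0), (8, 2), (0, 3.6)
3. C1, C4
4. -10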